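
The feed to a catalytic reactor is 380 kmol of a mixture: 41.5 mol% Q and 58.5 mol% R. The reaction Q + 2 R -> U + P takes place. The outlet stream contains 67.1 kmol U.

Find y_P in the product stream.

0.214

For U: n = n₀ + 1ξ → 67.1 = 0 + 1ξ, giving ξ = 67.1 kmol.
Outlet amounts (n = n₀ + ν ξ):
  Q: 157.7 − 1(67.1) = 90.6
  R: 222.3 − 2(67.1) = 88.1
  U: 0 + 1(67.1) = 67.1
  P: 0 + 1(67.1) = 67.1
Total out = 312.9 kmol; y_P = 67.1 / 312.9 = 0.2144.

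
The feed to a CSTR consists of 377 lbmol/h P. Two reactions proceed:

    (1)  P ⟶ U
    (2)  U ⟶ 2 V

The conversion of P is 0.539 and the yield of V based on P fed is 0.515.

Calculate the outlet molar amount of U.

Conversion of P: P consumed = 1ξ₁ = 0.539 × 377 → ξ₁ = 203.2 lbmol/h.
Yield of V: 2ξ₂ / 377 = 0.515 → ξ₂ = 97.08 lbmol/h.
Outlet amounts (n = n₀ + Σ ν·ξ):
  P: 377 − 1(203.2) = 173.8
  U: 0 + 1(203.2) − 1(97.08) = 106.1
  V: 0 + 2(97.08) = 194.2

106 lbmol/h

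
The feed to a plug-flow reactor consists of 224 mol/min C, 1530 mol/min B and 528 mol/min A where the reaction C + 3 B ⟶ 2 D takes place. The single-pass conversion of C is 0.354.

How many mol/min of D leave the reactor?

159 mol/min

C reacted = 0.354 × 224 = 79.3 mol/min; ν_C = −1, so ξ = 79.3/1 = 79.3 mol/min.
Outlet amounts (n = n₀ + ν ξ):
  C: 224 − 1(79.3) = 144.7
  B: 1530 − 3(79.3) = 1292
  D: 0 + 2(79.3) = 158.6
  A: 528 (inert)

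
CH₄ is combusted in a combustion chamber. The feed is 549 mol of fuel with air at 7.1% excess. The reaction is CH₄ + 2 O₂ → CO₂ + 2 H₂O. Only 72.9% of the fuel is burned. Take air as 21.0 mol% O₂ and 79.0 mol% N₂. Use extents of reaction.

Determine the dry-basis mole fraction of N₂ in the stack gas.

0.827

Stoichiometric O₂ = 2 × 549 = 1098 mol; O₂ fed = 1098 × 1.071 = 1176 mol.
N₂ fed = 1176 × 79/21 = 4424 mol.
Fuel reacted = 0.729 × 549 → ξ = 400.2 mol.
Outlet (n = n₀ + ν ξ):
  CH₄: 549 − 1(400.2) = 148.8
  O₂: 1176 − 2(400.2) = 375.5
  N₂: 4424 (inert)
  CO₂: 0 + 1(400.2) = 400.2
  H₂O: 0 + 2(400.2) = 800.4
Dry total = 5348 mol; y_N₂ (dry) = 4424 / 5348 = 0.8271.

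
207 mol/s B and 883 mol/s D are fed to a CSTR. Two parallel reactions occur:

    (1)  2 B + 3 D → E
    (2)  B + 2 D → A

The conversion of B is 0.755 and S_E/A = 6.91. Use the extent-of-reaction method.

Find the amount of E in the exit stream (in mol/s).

72.9 mol/s

Conversion of B: B consumed = 0.755 × 207 = 156.3 mol/s = 2ξ₁ + 1ξ₂.
Selectivity: 1ξ₁ / (1ξ₂) = 6.91 → ξ₁ = 6.91 ξ₂.
Substitute: (2·6.91 + 1) ξ₂ = 156.3 → ξ₂ = 10.55 mol/s, ξ₁ = 72.87 mol/s.
Outlet amounts (n = n₀ + Σ ν·ξ):
  B: 207 − 2(72.87) − 1(10.55) = 50.72
  D: 883 − 3(72.87) − 2(10.55) = 643.3
  E: 0 + 1(72.87) = 72.87
  A: 0 + 1(10.55) = 10.55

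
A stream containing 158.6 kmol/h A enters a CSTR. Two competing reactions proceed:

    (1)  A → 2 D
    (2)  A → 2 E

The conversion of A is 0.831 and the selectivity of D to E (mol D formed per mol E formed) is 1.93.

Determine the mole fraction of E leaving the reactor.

Conversion of A: A consumed = 0.831 × 158.6 = 131.8 kmol/h = 1ξ₁ + 1ξ₂.
Selectivity: 2ξ₁ / (2ξ₂) = 1.93 → ξ₁ = 1.93 ξ₂.
Substitute: (1·1.93 + 1) ξ₂ = 131.8 → ξ₂ = 44.98 kmol/h, ξ₁ = 86.81 kmol/h.
Outlet amounts (n = n₀ + Σ ν·ξ):
  A: 158.6 − 1(86.81) − 1(44.98) = 26.8
  D: 0 + 2(86.81) = 173.6
  E: 0 + 2(44.98) = 89.96
Total out = 290.4 kmol/h; y_E = 89.96 / 290.4 = 0.3098.

0.31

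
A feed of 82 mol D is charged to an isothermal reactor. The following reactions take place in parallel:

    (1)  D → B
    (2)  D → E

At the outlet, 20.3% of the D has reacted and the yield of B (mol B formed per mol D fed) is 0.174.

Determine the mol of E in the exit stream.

2.38 mol

Yield of B: 1ξ₁ / 82 = 0.174 → ξ₁ = 14.27 mol.
Conversion of D: 1ξ₁ + 1ξ₂ = 0.203 × 82 = 16.65 → ξ₂ = 2.378 mol.
Outlet amounts (n = n₀ + Σ ν·ξ):
  D: 82 − 1(14.27) − 1(2.378) = 65.35
  B: 0 + 1(14.27) = 14.27
  E: 0 + 1(2.378) = 2.378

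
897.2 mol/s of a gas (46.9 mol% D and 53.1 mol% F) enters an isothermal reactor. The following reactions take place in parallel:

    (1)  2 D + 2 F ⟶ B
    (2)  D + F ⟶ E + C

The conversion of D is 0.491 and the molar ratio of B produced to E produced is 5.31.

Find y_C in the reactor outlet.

0.029

Conversion of D: D consumed = 0.491 × 420.8 = 206.6 mol/s = 2ξ₁ + 1ξ₂.
Selectivity: 1ξ₁ / (1ξ₂) = 5.31 → ξ₁ = 5.31 ξ₂.
Substitute: (2·5.31 + 1) ξ₂ = 206.6 → ξ₂ = 17.78 mol/s, ξ₁ = 94.41 mol/s.
Outlet amounts (n = n₀ + Σ ν·ξ):
  D: 420.8 − 2(94.41) − 1(17.78) = 214.2
  F: 476.4 − 2(94.41) − 1(17.78) = 269.8
  B: 0 + 1(94.41) = 94.41
  E: 0 + 1(17.78) = 17.78
  C: 0 + 1(17.78) = 17.78
Total out = 614 mol/s; y_C = 17.78 / 614 = 0.02896.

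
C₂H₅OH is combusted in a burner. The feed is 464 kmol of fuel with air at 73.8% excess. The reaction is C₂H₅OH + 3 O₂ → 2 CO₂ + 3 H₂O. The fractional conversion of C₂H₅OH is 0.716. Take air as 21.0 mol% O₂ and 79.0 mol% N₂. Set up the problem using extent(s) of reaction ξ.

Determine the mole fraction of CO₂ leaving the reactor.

Stoichiometric O₂ = 3 × 464 = 1392 kmol; O₂ fed = 1392 × 1.738 = 2419 kmol.
N₂ fed = 2419 × 79/21 = 9101 kmol.
Fuel reacted = 0.716 × 464 → ξ = 332.2 kmol.
Outlet (n = n₀ + ν ξ):
  C₂H₅OH: 464 − 1(332.2) = 131.8
  O₂: 2419 − 3(332.2) = 1423
  N₂: 9101 (inert)
  CO₂: 0 + 2(332.2) = 664.4
  H₂O: 0 + 3(332.2) = 996.7
Total out = 12320 kmol; y_CO₂ = 664.4 / 12320 = 0.05395.

0.0539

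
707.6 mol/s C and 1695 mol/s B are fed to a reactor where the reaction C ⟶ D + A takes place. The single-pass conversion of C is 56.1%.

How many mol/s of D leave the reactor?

C reacted = 0.561 × 707.6 = 397 mol/s; ν_C = −1, so ξ = 397/1 = 397 mol/s.
Outlet amounts (n = n₀ + ν ξ):
  C: 707.6 − 1(397) = 310.6
  D: 0 + 1(397) = 397
  A: 0 + 1(397) = 397
  B: 1695 (inert)

397 mol/s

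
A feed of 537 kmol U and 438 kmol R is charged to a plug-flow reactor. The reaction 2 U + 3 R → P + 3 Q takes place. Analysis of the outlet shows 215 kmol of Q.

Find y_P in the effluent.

For Q: n = n₀ + 3ξ → 215 = 0 + 3ξ, giving ξ = 71.67 kmol.
Outlet amounts (n = n₀ + ν ξ):
  U: 537 − 2(71.67) = 393.7
  R: 438 − 3(71.67) = 223
  P: 0 + 1(71.67) = 71.67
  Q: 0 + 3(71.67) = 215
Total out = 903.3 kmol; y_P = 71.67 / 903.3 = 0.07934.

0.0793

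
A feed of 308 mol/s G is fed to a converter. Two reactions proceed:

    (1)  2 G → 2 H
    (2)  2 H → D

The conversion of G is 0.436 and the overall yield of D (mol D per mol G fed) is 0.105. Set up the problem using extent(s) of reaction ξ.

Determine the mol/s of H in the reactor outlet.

Conversion of G: G consumed = 2ξ₁ = 0.436 × 308 → ξ₁ = 67.14 mol/s.
Yield of D: 1ξ₂ / 308 = 0.105 → ξ₂ = 32.34 mol/s.
Outlet amounts (n = n₀ + Σ ν·ξ):
  G: 308 − 2(67.14) = 173.7
  H: 0 + 2(67.14) − 2(32.34) = 69.61
  D: 0 + 1(32.34) = 32.34

69.6 mol/s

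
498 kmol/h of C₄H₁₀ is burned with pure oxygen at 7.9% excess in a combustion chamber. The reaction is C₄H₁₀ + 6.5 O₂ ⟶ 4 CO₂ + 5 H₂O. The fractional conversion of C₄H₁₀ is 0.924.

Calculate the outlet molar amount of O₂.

502 kmol/h

Stoichiometric O₂ = 6.5 × 498 = 3237 kmol/h; O₂ fed = 3237 × 1.079 = 3493 kmol/h.
Fuel reacted = 0.924 × 498 → ξ = 460.2 kmol/h.
Outlet (n = n₀ + ν ξ):
  C₄H₁₀: 498 − 1(460.2) = 37.85
  O₂: 3493 − 6.5(460.2) = 501.7
  CO₂: 0 + 4(460.2) = 1841
  H₂O: 0 + 5(460.2) = 2301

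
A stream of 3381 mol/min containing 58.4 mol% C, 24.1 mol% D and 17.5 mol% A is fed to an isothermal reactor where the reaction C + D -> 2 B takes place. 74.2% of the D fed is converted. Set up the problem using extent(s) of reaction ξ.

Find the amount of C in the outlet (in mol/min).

D reacted = 0.742 × 814.8 = 604.6 mol/min; ν_D = −1, so ξ = 604.6/1 = 604.6 mol/min.
Outlet amounts (n = n₀ + ν ξ):
  C: 1975 − 1(604.6) = 1370
  D: 814.8 − 1(604.6) = 210.2
  B: 0 + 2(604.6) = 1209
  A: 591.7 (inert)

1370 mol/min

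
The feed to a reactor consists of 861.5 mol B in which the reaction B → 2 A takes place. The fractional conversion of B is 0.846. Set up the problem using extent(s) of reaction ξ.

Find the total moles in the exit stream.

1590 mol

B reacted = 0.846 × 861.5 = 728.8 mol; ν_B = −1, so ξ = 728.8/1 = 728.8 mol.
Outlet amounts (n = n₀ + ν ξ):
  B: 861.5 − 1(728.8) = 132.7
  A: 0 + 2(728.8) = 1458
Total out = 132.7 + 1458 = 1590 mol.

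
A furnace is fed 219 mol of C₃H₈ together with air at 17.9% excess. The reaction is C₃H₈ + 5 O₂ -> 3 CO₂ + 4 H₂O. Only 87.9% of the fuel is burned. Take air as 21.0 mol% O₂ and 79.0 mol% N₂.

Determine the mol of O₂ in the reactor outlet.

Stoichiometric O₂ = 5 × 219 = 1095 mol; O₂ fed = 1095 × 1.179 = 1291 mol.
N₂ fed = 1291 × 79/21 = 4857 mol.
Fuel reacted = 0.879 × 219 → ξ = 192.5 mol.
Outlet (n = n₀ + ν ξ):
  C₃H₈: 219 − 1(192.5) = 26.5
  O₂: 1291 − 5(192.5) = 328.5
  N₂: 4857 (inert)
  CO₂: 0 + 3(192.5) = 577.5
  H₂O: 0 + 4(192.5) = 770

329 mol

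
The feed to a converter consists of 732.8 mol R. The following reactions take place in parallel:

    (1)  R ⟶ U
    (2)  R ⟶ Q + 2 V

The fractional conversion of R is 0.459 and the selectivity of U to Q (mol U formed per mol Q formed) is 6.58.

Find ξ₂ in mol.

ξ₂ = 44.4 mol

Conversion of R: R consumed = 0.459 × 732.8 = 336.4 mol = 1ξ₁ + 1ξ₂.
Selectivity: 1ξ₁ / (1ξ₂) = 6.58 → ξ₁ = 6.58 ξ₂.
Substitute: (1·6.58 + 1) ξ₂ = 336.4 → ξ₂ = 44.37 mol, ξ₁ = 292 mol.
Outlet amounts (n = n₀ + Σ ν·ξ):
  R: 732.8 − 1(292) − 1(44.37) = 396.4
  U: 0 + 1(292) = 292
  Q: 0 + 1(44.37) = 44.37
  V: 0 + 2(44.37) = 88.75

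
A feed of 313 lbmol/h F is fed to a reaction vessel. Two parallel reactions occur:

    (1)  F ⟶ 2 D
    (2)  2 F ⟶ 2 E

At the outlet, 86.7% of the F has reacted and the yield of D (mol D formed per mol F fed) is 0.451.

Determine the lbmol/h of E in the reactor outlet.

201 lbmol/h

Yield of D: 2ξ₁ / 313 = 0.451 → ξ₁ = 70.58 lbmol/h.
Conversion of F: 1ξ₁ + 2ξ₂ = 0.867 × 313 = 271.4 → ξ₂ = 100.4 lbmol/h.
Outlet amounts (n = n₀ + Σ ν·ξ):
  F: 313 − 1(70.58) − 2(100.4) = 41.63
  D: 0 + 2(70.58) = 141.2
  E: 0 + 2(100.4) = 200.8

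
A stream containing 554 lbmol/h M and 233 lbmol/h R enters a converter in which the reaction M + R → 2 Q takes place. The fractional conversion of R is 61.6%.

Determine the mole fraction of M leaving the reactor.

R reacted = 0.616 × 233 = 143.5 lbmol/h; ν_R = −1, so ξ = 143.5/1 = 143.5 lbmol/h.
Outlet amounts (n = n₀ + ν ξ):
  M: 554 − 1(143.5) = 410.5
  R: 233 − 1(143.5) = 89.47
  Q: 0 + 2(143.5) = 287.1
Total out = 787 lbmol/h; y_M = 410.5 / 787 = 0.5216.

0.522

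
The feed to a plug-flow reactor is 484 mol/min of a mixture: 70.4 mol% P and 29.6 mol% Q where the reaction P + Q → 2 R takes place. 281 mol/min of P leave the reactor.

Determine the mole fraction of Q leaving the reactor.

0.173

For P: n = n₀ − 1ξ → 281 = 340.7 − 1ξ, giving ξ = 59.74 mol/min.
Outlet amounts (n = n₀ + ν ξ):
  P: 340.7 − 1(59.74) = 281
  Q: 143.3 − 1(59.74) = 83.53
  R: 0 + 2(59.74) = 119.5
Total out = 484 mol/min; y_Q = 83.53 / 484 = 0.1726.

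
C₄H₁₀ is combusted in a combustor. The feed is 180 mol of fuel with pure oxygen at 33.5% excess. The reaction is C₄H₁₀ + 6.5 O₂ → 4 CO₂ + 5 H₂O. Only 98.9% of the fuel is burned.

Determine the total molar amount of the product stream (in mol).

Stoichiometric O₂ = 6.5 × 180 = 1170 mol; O₂ fed = 1170 × 1.335 = 1562 mol.
Fuel reacted = 0.989 × 180 → ξ = 178 mol.
Outlet (n = n₀ + ν ξ):
  C₄H₁₀: 180 − 1(178) = 1.98
  O₂: 1562 − 6.5(178) = 404.8
  CO₂: 0 + 4(178) = 712.1
  H₂O: 0 + 5(178) = 890.1
Total out = 1.98 + 404.8 + 712.1 + 890.1 = 2009 mol.

2010 mol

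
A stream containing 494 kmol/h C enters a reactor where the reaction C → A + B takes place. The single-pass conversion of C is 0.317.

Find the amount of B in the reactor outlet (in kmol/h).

C reacted = 0.317 × 494 = 156.6 kmol/h; ν_C = −1, so ξ = 156.6/1 = 156.6 kmol/h.
Outlet amounts (n = n₀ + ν ξ):
  C: 494 − 1(156.6) = 337.4
  A: 0 + 1(156.6) = 156.6
  B: 0 + 1(156.6) = 156.6

157 kmol/h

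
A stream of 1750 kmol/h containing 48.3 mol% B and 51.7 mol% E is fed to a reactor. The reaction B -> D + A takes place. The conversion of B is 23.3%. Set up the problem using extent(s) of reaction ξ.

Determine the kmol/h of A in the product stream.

B reacted = 0.233 × 845.2 = 196.9 kmol/h; ν_B = −1, so ξ = 196.9/1 = 196.9 kmol/h.
Outlet amounts (n = n₀ + ν ξ):
  B: 845.2 − 1(196.9) = 648.3
  D: 0 + 1(196.9) = 196.9
  A: 0 + 1(196.9) = 196.9
  E: 904.8 (inert)

197 kmol/h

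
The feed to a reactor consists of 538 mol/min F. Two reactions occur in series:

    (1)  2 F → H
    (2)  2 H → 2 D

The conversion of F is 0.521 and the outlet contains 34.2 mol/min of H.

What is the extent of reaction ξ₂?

ξ₂ = 53 mol/min

Conversion of F: F consumed = 2ξ₁ = 0.521 × 538 → ξ₁ = 140.1 mol/min.
H balance: n_H = 0 + 1ξ₁ − 2ξ₂ = 34.2 → ξ₂ = (1·140.1 − 34.2)/2 = 52.97 mol/min.
Outlet amounts (n = n₀ + Σ ν·ξ):
  F: 538 − 2(140.1) = 257.7
  H: 0 + 1(140.1) − 2(52.97) = 34.2
  D: 0 + 2(52.97) = 105.9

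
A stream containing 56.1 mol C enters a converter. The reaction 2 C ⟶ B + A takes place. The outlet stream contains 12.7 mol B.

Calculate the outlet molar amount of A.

12.7 mol

For B: n = n₀ + 1ξ → 12.7 = 0 + 1ξ, giving ξ = 12.7 mol.
Outlet amounts (n = n₀ + ν ξ):
  C: 56.1 − 2(12.7) = 30.7
  B: 0 + 1(12.7) = 12.7
  A: 0 + 1(12.7) = 12.7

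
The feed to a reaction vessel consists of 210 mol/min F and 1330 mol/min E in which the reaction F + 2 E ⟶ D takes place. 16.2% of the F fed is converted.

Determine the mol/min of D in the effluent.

F reacted = 0.162 × 210 = 34.02 mol/min; ν_F = −1, so ξ = 34.02/1 = 34.02 mol/min.
Outlet amounts (n = n₀ + ν ξ):
  F: 210 − 1(34.02) = 176
  E: 1330 − 2(34.02) = 1262
  D: 0 + 1(34.02) = 34.02

34 mol/min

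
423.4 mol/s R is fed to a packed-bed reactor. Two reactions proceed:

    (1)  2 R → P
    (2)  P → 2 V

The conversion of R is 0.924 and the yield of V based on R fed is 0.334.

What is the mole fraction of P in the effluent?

Conversion of R: R consumed = 2ξ₁ = 0.924 × 423.4 → ξ₁ = 195.6 mol/s.
Yield of V: 2ξ₂ / 423.4 = 0.334 → ξ₂ = 70.71 mol/s.
Outlet amounts (n = n₀ + Σ ν·ξ):
  R: 423.4 − 2(195.6) = 32.18
  P: 0 + 1(195.6) − 1(70.71) = 124.9
  V: 0 + 2(70.71) = 141.4
Total out = 298.5 mol/s; y_P = 124.9 / 298.5 = 0.4184.

0.418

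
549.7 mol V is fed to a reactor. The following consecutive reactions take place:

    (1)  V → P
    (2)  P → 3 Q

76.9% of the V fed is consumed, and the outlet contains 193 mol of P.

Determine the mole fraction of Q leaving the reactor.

0.683

Conversion of V: V consumed = 1ξ₁ = 0.769 × 549.7 → ξ₁ = 422.7 mol.
P balance: n_P = 0 + 1ξ₁ − 1ξ₂ = 193 → ξ₂ = (1·422.7 − 193)/1 = 229.7 mol.
Outlet amounts (n = n₀ + Σ ν·ξ):
  V: 549.7 − 1(422.7) = 127
  P: 0 + 1(422.7) − 1(229.7) = 193
  Q: 0 + 3(229.7) = 689.2
Total out = 1009 mol; y_Q = 689.2 / 1009 = 0.6829.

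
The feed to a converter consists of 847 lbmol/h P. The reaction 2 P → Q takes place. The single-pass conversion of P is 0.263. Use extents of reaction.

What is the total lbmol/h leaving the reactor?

736 lbmol/h

P reacted = 0.263 × 847 = 222.8 lbmol/h; ν_P = −2, so ξ = 222.8/2 = 111.4 lbmol/h.
Outlet amounts (n = n₀ + ν ξ):
  P: 847 − 2(111.4) = 624.2
  Q: 0 + 1(111.4) = 111.4
Total out = 624.2 + 111.4 = 735.6 lbmol/h.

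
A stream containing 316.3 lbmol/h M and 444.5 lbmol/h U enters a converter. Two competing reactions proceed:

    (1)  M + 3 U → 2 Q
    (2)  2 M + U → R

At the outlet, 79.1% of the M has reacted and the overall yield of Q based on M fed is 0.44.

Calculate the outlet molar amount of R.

90.3 lbmol/h

Yield of Q: 2ξ₁ / 316.3 = 0.44 → ξ₁ = 69.59 lbmol/h.
Conversion of M: 1ξ₁ + 2ξ₂ = 0.791 × 316.3 = 250.2 → ξ₂ = 90.3 lbmol/h.
Outlet amounts (n = n₀ + Σ ν·ξ):
  M: 316.3 − 1(69.59) − 2(90.3) = 66.11
  U: 444.5 − 3(69.59) − 1(90.3) = 145.4
  Q: 0 + 2(69.59) = 139.2
  R: 0 + 1(90.3) = 90.3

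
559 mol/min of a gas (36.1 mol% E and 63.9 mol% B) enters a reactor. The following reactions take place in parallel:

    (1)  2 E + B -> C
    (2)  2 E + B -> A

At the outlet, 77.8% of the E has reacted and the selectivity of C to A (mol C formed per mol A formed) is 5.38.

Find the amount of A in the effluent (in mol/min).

Conversion of E: E consumed = 0.778 × 201.8 = 157 mol/min = 2ξ₁ + 2ξ₂.
Selectivity: 1ξ₁ / (1ξ₂) = 5.38 → ξ₁ = 5.38 ξ₂.
Substitute: (2·5.38 + 2) ξ₂ = 157 → ξ₂ = 12.3 mol/min, ξ₁ = 66.2 mol/min.
Outlet amounts (n = n₀ + Σ ν·ξ):
  E: 201.8 − 2(66.2) − 2(12.3) = 44.8
  B: 357.2 − 1(66.2) − 1(12.3) = 278.7
  C: 0 + 1(66.2) = 66.2
  A: 0 + 1(12.3) = 12.3

12.3 mol/min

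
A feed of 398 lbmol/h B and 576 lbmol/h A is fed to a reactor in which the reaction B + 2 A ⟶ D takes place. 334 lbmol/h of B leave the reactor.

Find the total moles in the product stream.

For B: n = n₀ − 1ξ → 334 = 398 − 1ξ, giving ξ = 64 lbmol/h.
Outlet amounts (n = n₀ + ν ξ):
  B: 398 − 1(64) = 334
  A: 576 − 2(64) = 448
  D: 0 + 1(64) = 64
Total out = 334 + 448 + 64 = 846 lbmol/h.

846 lbmol/h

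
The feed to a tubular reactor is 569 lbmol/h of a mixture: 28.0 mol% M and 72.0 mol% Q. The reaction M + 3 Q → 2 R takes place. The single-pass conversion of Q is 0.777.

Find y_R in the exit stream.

0.595

Q reacted = 0.777 × 409.7 = 318.3 lbmol/h; ν_Q = −3, so ξ = 318.3/3 = 106.1 lbmol/h.
Outlet amounts (n = n₀ + ν ξ):
  M: 159.3 − 1(106.1) = 53.21
  Q: 409.7 − 3(106.1) = 91.36
  R: 0 + 2(106.1) = 212.2
Total out = 356.8 lbmol/h; y_R = 212.2 / 356.8 = 0.5948.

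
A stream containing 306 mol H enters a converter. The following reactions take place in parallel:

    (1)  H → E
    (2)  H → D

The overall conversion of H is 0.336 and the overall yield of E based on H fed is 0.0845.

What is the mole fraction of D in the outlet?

0.252

Yield of E: 1ξ₁ / 306 = 0.0845 → ξ₁ = 25.86 mol.
Conversion of H: 1ξ₁ + 1ξ₂ = 0.336 × 306 = 102.8 → ξ₂ = 76.96 mol.
Outlet amounts (n = n₀ + Σ ν·ξ):
  H: 306 − 1(25.86) − 1(76.96) = 203.2
  E: 0 + 1(25.86) = 25.86
  D: 0 + 1(76.96) = 76.96
Total out = 306 mol; y_D = 76.96 / 306 = 0.2515.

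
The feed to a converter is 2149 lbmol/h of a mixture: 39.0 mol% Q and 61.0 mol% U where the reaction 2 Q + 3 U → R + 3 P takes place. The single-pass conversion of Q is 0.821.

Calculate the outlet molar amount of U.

279 lbmol/h

Q reacted = 0.821 × 838.1 = 688.1 lbmol/h; ν_Q = −2, so ξ = 688.1/2 = 344 lbmol/h.
Outlet amounts (n = n₀ + ν ξ):
  Q: 838.1 − 2(344) = 150
  U: 1311 − 3(344) = 278.8
  R: 0 + 1(344) = 344
  P: 0 + 3(344) = 1032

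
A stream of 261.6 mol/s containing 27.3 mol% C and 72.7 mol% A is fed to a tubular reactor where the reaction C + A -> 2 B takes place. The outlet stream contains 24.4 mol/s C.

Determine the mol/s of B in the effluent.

For C: n = n₀ − 1ξ → 24.4 = 71.42 − 1ξ, giving ξ = 47.02 mol/s.
Outlet amounts (n = n₀ + ν ξ):
  C: 71.42 − 1(47.02) = 24.4
  A: 190.2 − 1(47.02) = 143.2
  B: 0 + 2(47.02) = 94.03

94 mol/s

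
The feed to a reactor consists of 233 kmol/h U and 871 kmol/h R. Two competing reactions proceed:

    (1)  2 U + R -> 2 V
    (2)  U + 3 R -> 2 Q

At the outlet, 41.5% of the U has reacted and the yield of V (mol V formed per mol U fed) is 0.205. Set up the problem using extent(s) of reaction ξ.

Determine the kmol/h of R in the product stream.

Yield of V: 2ξ₁ / 233 = 0.205 → ξ₁ = 23.88 kmol/h.
Conversion of U: 2ξ₁ + 1ξ₂ = 0.415 × 233 = 96.69 → ξ₂ = 48.93 kmol/h.
Outlet amounts (n = n₀ + Σ ν·ξ):
  U: 233 − 2(23.88) − 1(48.93) = 136.3
  R: 871 − 1(23.88) − 3(48.93) = 700.3
  V: 0 + 2(23.88) = 47.77
  Q: 0 + 2(48.93) = 97.86

700 kmol/h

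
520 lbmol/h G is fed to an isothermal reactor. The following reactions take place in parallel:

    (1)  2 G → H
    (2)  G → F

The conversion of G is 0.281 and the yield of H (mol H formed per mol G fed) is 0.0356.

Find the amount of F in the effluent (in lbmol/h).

Yield of H: 1ξ₁ / 520 = 0.0356 → ξ₁ = 18.51 lbmol/h.
Conversion of G: 2ξ₁ + 1ξ₂ = 0.281 × 520 = 146.1 → ξ₂ = 109.1 lbmol/h.
Outlet amounts (n = n₀ + Σ ν·ξ):
  G: 520 − 2(18.51) − 1(109.1) = 373.9
  H: 0 + 1(18.51) = 18.51
  F: 0 + 1(109.1) = 109.1

109 lbmol/h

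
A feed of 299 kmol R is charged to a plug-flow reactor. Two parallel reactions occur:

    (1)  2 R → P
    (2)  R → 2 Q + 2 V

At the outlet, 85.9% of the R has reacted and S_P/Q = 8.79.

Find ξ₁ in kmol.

Conversion of R: R consumed = 0.859 × 299 = 256.8 kmol = 2ξ₁ + 1ξ₂.
Selectivity: 1ξ₁ / (2ξ₂) = 8.79 → ξ₁ = 17.58 ξ₂.
Substitute: (2·17.58 + 1) ξ₂ = 256.8 → ξ₂ = 7.103 kmol, ξ₁ = 124.9 kmol.
Outlet amounts (n = n₀ + Σ ν·ξ):
  R: 299 − 2(124.9) − 1(7.103) = 42.16
  P: 0 + 1(124.9) = 124.9
  Q: 0 + 2(7.103) = 14.21
  V: 0 + 2(7.103) = 14.21

ξ₁ = 125 kmol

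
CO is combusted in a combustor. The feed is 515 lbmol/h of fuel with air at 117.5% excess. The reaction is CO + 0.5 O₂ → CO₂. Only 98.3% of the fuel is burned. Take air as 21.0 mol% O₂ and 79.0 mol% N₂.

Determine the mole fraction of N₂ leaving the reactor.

0.719

Stoichiometric O₂ = 0.5 × 515 = 257.5 lbmol/h; O₂ fed = 257.5 × 2.175 = 560.1 lbmol/h.
N₂ fed = 560.1 × 79/21 = 2107 lbmol/h.
Fuel reacted = 0.983 × 515 → ξ = 506.2 lbmol/h.
Outlet (n = n₀ + ν ξ):
  CO: 515 − 1(506.2) = 8.755
  O₂: 560.1 − 0.5(506.2) = 306.9
  N₂: 2107 (inert)
  CO₂: 0 + 1(506.2) = 506.2
Total out = 2929 lbmol/h; y_N₂ = 2107 / 2929 = 0.7194.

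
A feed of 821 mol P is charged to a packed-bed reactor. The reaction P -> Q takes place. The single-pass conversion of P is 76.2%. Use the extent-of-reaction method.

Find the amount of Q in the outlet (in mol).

626 mol

P reacted = 0.762 × 821 = 625.6 mol; ν_P = −1, so ξ = 625.6/1 = 625.6 mol.
Outlet amounts (n = n₀ + ν ξ):
  P: 821 − 1(625.6) = 195.4
  Q: 0 + 1(625.6) = 625.6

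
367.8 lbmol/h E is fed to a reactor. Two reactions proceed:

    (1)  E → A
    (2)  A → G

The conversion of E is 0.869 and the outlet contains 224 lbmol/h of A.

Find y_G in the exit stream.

Conversion of E: E consumed = 1ξ₁ = 0.869 × 367.8 → ξ₁ = 319.6 lbmol/h.
A balance: n_A = 0 + 1ξ₁ − 1ξ₂ = 224 → ξ₂ = (1·319.6 − 224)/1 = 95.62 lbmol/h.
Outlet amounts (n = n₀ + Σ ν·ξ):
  E: 367.8 − 1(319.6) = 48.18
  A: 0 + 1(319.6) − 1(95.62) = 224
  G: 0 + 1(95.62) = 95.62
Total out = 367.8 lbmol/h; y_G = 95.62 / 367.8 = 0.26.

0.26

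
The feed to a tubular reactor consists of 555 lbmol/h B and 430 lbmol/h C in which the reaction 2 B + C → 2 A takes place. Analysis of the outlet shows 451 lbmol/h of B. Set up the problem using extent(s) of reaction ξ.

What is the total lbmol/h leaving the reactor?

For B: n = n₀ − 2ξ → 451 = 555 − 2ξ, giving ξ = 52 lbmol/h.
Outlet amounts (n = n₀ + ν ξ):
  B: 555 − 2(52) = 451
  C: 430 − 1(52) = 378
  A: 0 + 2(52) = 104
Total out = 451 + 378 + 104 = 933 lbmol/h.

933 lbmol/h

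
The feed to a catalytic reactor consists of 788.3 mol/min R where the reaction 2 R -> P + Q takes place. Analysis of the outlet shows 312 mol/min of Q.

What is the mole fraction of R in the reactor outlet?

For Q: n = n₀ + 1ξ → 312 = 0 + 1ξ, giving ξ = 312 mol/min.
Outlet amounts (n = n₀ + ν ξ):
  R: 788.3 − 2(312) = 164.3
  P: 0 + 1(312) = 312
  Q: 0 + 1(312) = 312
Total out = 788.3 mol/min; y_R = 164.3 / 788.3 = 0.2084.

0.208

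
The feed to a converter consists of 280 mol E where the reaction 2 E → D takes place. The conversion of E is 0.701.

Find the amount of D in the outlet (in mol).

98.1 mol

E reacted = 0.701 × 280 = 196.3 mol; ν_E = −2, so ξ = 196.3/2 = 98.14 mol.
Outlet amounts (n = n₀ + ν ξ):
  E: 280 − 2(98.14) = 83.72
  D: 0 + 1(98.14) = 98.14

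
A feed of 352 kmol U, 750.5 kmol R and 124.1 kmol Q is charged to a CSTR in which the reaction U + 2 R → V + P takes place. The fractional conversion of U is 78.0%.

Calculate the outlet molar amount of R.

201 kmol

U reacted = 0.78 × 352 = 274.6 kmol; ν_U = −1, so ξ = 274.6/1 = 274.6 kmol.
Outlet amounts (n = n₀ + ν ξ):
  U: 352 − 1(274.6) = 77.44
  R: 750.5 − 2(274.6) = 201.4
  V: 0 + 1(274.6) = 274.6
  P: 0 + 1(274.6) = 274.6
  Q: 124.1 (inert)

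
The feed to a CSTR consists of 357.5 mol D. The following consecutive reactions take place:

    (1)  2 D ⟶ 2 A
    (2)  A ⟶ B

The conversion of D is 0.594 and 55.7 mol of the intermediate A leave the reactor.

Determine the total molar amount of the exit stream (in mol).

Conversion of D: D consumed = 2ξ₁ = 0.594 × 357.5 → ξ₁ = 106.2 mol.
A balance: n_A = 0 + 2ξ₁ − 1ξ₂ = 55.7 → ξ₂ = (2·106.2 − 55.7)/1 = 156.7 mol.
Outlet amounts (n = n₀ + Σ ν·ξ):
  D: 357.5 − 2(106.2) = 145.1
  A: 0 + 2(106.2) − 1(156.7) = 55.7
  B: 0 + 1(156.7) = 156.7
Total out = 145.1 + 55.7 + 156.7 = 357.5 mol.

358 mol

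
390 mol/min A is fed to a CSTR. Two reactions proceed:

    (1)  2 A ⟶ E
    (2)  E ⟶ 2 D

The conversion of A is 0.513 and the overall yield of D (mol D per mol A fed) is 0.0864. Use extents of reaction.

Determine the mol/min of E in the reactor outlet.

83.2 mol/min

Conversion of A: A consumed = 2ξ₁ = 0.513 × 390 → ξ₁ = 100 mol/min.
Yield of D: 2ξ₂ / 390 = 0.0864 → ξ₂ = 16.85 mol/min.
Outlet amounts (n = n₀ + Σ ν·ξ):
  A: 390 − 2(100) = 189.9
  E: 0 + 1(100) − 1(16.85) = 83.19
  D: 0 + 2(16.85) = 33.7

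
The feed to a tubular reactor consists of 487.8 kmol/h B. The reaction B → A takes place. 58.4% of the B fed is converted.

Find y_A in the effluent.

0.584

B reacted = 0.584 × 487.8 = 284.9 kmol/h; ν_B = −1, so ξ = 284.9/1 = 284.9 kmol/h.
Outlet amounts (n = n₀ + ν ξ):
  B: 487.8 − 1(284.9) = 202.9
  A: 0 + 1(284.9) = 284.9
Total out = 487.8 kmol/h; y_A = 284.9 / 487.8 = 0.584.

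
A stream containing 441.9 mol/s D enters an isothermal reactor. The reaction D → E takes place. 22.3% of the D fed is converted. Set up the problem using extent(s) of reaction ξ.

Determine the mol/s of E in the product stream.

98.5 mol/s

D reacted = 0.223 × 441.9 = 98.54 mol/s; ν_D = −1, so ξ = 98.54/1 = 98.54 mol/s.
Outlet amounts (n = n₀ + ν ξ):
  D: 441.9 − 1(98.54) = 343.4
  E: 0 + 1(98.54) = 98.54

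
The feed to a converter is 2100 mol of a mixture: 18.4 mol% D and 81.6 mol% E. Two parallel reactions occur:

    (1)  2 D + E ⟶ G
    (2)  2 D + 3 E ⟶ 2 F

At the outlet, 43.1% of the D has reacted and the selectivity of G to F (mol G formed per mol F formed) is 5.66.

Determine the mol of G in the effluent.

Conversion of D: D consumed = 0.431 × 386.4 = 166.5 mol = 2ξ₁ + 2ξ₂.
Selectivity: 1ξ₁ / (2ξ₂) = 5.66 → ξ₁ = 11.32 ξ₂.
Substitute: (2·11.32 + 2) ξ₂ = 166.5 → ξ₂ = 6.759 mol, ξ₁ = 76.51 mol.
Outlet amounts (n = n₀ + Σ ν·ξ):
  D: 386.4 − 2(76.51) − 2(6.759) = 219.9
  E: 1714 − 1(76.51) − 3(6.759) = 1617
  G: 0 + 1(76.51) = 76.51
  F: 0 + 2(6.759) = 13.52

76.5 mol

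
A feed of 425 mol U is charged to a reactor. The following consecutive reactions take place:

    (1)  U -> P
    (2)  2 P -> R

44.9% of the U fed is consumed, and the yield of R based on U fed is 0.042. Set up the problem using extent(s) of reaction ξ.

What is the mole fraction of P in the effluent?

Conversion of U: U consumed = 1ξ₁ = 0.449 × 425 → ξ₁ = 190.8 mol.
Yield of R: 1ξ₂ / 425 = 0.042 → ξ₂ = 17.85 mol.
Outlet amounts (n = n₀ + Σ ν·ξ):
  U: 425 − 1(190.8) = 234.2
  P: 0 + 1(190.8) − 2(17.85) = 155.1
  R: 0 + 1(17.85) = 17.85
Total out = 407.1 mol; y_P = 155.1 / 407.1 = 0.381.

0.381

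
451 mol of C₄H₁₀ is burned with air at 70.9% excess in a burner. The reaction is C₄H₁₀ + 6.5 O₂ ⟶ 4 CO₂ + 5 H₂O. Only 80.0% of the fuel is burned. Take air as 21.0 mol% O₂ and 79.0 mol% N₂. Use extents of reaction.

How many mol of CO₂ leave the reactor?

1440 mol

Stoichiometric O₂ = 6.5 × 451 = 2932 mol; O₂ fed = 2932 × 1.709 = 5010 mol.
N₂ fed = 5010 × 79/21 = 18850 mol.
Fuel reacted = 0.8 × 451 → ξ = 360.8 mol.
Outlet (n = n₀ + ν ξ):
  C₄H₁₀: 451 − 1(360.8) = 90.2
  O₂: 5010 − 6.5(360.8) = 2665
  N₂: 18850 (inert)
  CO₂: 0 + 4(360.8) = 1443
  H₂O: 0 + 5(360.8) = 1804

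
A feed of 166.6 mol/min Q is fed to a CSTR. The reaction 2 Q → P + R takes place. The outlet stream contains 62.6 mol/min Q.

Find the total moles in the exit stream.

167 mol/min

For Q: n = n₀ − 2ξ → 62.6 = 166.6 − 2ξ, giving ξ = 52 mol/min.
Outlet amounts (n = n₀ + ν ξ):
  Q: 166.6 − 2(52) = 62.6
  P: 0 + 1(52) = 52
  R: 0 + 1(52) = 52
Total out = 62.6 + 52 + 52 = 166.6 mol/min.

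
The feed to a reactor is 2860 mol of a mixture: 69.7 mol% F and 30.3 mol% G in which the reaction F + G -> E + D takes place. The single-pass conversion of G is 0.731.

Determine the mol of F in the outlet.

G reacted = 0.731 × 866.6 = 633.5 mol; ν_G = −1, so ξ = 633.5/1 = 633.5 mol.
Outlet amounts (n = n₀ + ν ξ):
  F: 1993 − 1(633.5) = 1360
  G: 866.6 − 1(633.5) = 233.1
  E: 0 + 1(633.5) = 633.5
  D: 0 + 1(633.5) = 633.5

1360 mol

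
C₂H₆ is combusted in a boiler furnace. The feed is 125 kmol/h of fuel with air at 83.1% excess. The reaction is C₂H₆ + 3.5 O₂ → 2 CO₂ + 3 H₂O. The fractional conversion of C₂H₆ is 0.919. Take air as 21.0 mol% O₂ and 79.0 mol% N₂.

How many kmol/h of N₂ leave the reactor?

3010 kmol/h

Stoichiometric O₂ = 3.5 × 125 = 437.5 kmol/h; O₂ fed = 437.5 × 1.831 = 801.1 kmol/h.
N₂ fed = 801.1 × 79/21 = 3014 kmol/h.
Fuel reacted = 0.919 × 125 → ξ = 114.9 kmol/h.
Outlet (n = n₀ + ν ξ):
  C₂H₆: 125 − 1(114.9) = 10.12
  O₂: 801.1 − 3.5(114.9) = 399
  N₂: 3014 (inert)
  CO₂: 0 + 2(114.9) = 229.8
  H₂O: 0 + 3(114.9) = 344.6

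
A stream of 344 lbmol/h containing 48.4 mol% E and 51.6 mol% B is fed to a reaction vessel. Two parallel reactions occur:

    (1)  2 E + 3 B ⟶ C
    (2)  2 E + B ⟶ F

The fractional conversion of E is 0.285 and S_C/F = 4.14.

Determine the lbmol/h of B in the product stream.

116 lbmol/h

Conversion of E: E consumed = 0.285 × 166.5 = 47.45 lbmol/h = 2ξ₁ + 2ξ₂.
Selectivity: 1ξ₁ / (1ξ₂) = 4.14 → ξ₁ = 4.14 ξ₂.
Substitute: (2·4.14 + 2) ξ₂ = 47.45 → ξ₂ = 4.616 lbmol/h, ξ₁ = 19.11 lbmol/h.
Outlet amounts (n = n₀ + Σ ν·ξ):
  E: 166.5 − 2(19.11) − 2(4.616) = 119
  B: 177.5 − 3(19.11) − 1(4.616) = 115.6
  C: 0 + 1(19.11) = 19.11
  F: 0 + 1(4.616) = 4.616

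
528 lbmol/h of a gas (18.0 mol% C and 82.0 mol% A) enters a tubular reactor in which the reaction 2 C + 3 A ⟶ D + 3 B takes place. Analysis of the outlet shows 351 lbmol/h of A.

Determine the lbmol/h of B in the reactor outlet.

For A: n = n₀ − 3ξ → 351 = 433 − 3ξ, giving ξ = 27.32 lbmol/h.
Outlet amounts (n = n₀ + ν ξ):
  C: 95.04 − 2(27.32) = 40.4
  A: 433 − 3(27.32) = 351
  D: 0 + 1(27.32) = 27.32
  B: 0 + 3(27.32) = 81.96

82 lbmol/h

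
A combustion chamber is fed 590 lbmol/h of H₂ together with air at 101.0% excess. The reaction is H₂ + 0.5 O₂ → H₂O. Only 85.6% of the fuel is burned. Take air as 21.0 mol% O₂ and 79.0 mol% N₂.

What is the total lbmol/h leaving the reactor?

Stoichiometric O₂ = 0.5 × 590 = 295 lbmol/h; O₂ fed = 295 × 2.010 = 592.9 lbmol/h.
N₂ fed = 592.9 × 79/21 = 2231 lbmol/h.
Fuel reacted = 0.856 × 590 → ξ = 505 lbmol/h.
Outlet (n = n₀ + ν ξ):
  H₂: 590 − 1(505) = 84.96
  O₂: 592.9 − 0.5(505) = 340.4
  N₂: 2231 (inert)
  H₂O: 0 + 1(505) = 505
Total out = 84.96 + 340.4 + 2231 + 505 = 3161 lbmol/h.

3160 lbmol/h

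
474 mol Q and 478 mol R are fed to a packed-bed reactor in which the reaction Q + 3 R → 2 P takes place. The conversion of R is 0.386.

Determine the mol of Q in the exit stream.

412 mol

R reacted = 0.386 × 478 = 184.5 mol; ν_R = −3, so ξ = 184.5/3 = 61.5 mol.
Outlet amounts (n = n₀ + ν ξ):
  Q: 474 − 1(61.5) = 412.5
  R: 478 − 3(61.5) = 293.5
  P: 0 + 2(61.5) = 123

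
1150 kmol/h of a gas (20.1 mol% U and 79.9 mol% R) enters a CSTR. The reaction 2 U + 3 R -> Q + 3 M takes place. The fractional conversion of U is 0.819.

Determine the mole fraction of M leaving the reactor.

U reacted = 0.819 × 231.2 = 189.3 kmol/h; ν_U = −2, so ξ = 189.3/2 = 94.66 kmol/h.
Outlet amounts (n = n₀ + ν ξ):
  U: 231.2 − 2(94.66) = 41.84
  R: 918.9 − 3(94.66) = 634.9
  Q: 0 + 1(94.66) = 94.66
  M: 0 + 3(94.66) = 284
Total out = 1055 kmol/h; y_M = 284 / 1055 = 0.2691.

0.269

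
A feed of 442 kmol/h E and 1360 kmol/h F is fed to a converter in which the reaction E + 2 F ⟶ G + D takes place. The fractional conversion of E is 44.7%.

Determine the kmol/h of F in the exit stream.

965 kmol/h

E reacted = 0.447 × 442 = 197.6 kmol/h; ν_E = −1, so ξ = 197.6/1 = 197.6 kmol/h.
Outlet amounts (n = n₀ + ν ξ):
  E: 442 − 1(197.6) = 244.4
  F: 1360 − 2(197.6) = 964.9
  G: 0 + 1(197.6) = 197.6
  D: 0 + 1(197.6) = 197.6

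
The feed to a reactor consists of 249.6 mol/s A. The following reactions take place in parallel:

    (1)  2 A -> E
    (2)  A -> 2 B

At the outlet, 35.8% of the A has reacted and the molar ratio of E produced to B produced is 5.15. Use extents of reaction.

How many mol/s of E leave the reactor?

42.6 mol/s

Conversion of A: A consumed = 0.358 × 249.6 = 89.36 mol/s = 2ξ₁ + 1ξ₂.
Selectivity: 1ξ₁ / (2ξ₂) = 5.15 → ξ₁ = 10.3 ξ₂.
Substitute: (2·10.3 + 1) ξ₂ = 89.36 → ξ₂ = 4.137 mol/s, ξ₁ = 42.61 mol/s.
Outlet amounts (n = n₀ + Σ ν·ξ):
  A: 249.6 − 2(42.61) − 1(4.137) = 160.2
  E: 0 + 1(42.61) = 42.61
  B: 0 + 2(4.137) = 8.274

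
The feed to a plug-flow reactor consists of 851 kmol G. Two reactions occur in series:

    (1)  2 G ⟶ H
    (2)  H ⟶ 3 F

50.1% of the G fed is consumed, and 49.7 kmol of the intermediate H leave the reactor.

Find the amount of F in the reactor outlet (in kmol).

490 kmol

Conversion of G: G consumed = 2ξ₁ = 0.501 × 851 → ξ₁ = 213.2 kmol.
H balance: n_H = 0 + 1ξ₁ − 1ξ₂ = 49.7 → ξ₂ = (1·213.2 − 49.7)/1 = 163.5 kmol.
Outlet amounts (n = n₀ + Σ ν·ξ):
  G: 851 − 2(213.2) = 424.6
  H: 0 + 1(213.2) − 1(163.5) = 49.7
  F: 0 + 3(163.5) = 490.4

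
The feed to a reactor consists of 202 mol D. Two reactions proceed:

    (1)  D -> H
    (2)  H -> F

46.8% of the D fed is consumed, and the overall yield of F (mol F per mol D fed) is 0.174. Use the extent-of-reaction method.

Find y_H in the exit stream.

Conversion of D: D consumed = 1ξ₁ = 0.468 × 202 → ξ₁ = 94.54 mol.
Yield of F: 1ξ₂ / 202 = 0.174 → ξ₂ = 35.15 mol.
Outlet amounts (n = n₀ + Σ ν·ξ):
  D: 202 − 1(94.54) = 107.5
  H: 0 + 1(94.54) − 1(35.15) = 59.39
  F: 0 + 1(35.15) = 35.15
Total out = 202 mol; y_H = 59.39 / 202 = 0.294.

0.294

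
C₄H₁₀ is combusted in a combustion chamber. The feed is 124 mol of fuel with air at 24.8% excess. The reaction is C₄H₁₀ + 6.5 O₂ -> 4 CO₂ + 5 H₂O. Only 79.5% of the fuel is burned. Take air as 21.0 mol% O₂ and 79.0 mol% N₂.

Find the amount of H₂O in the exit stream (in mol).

Stoichiometric O₂ = 6.5 × 124 = 806 mol; O₂ fed = 806 × 1.248 = 1006 mol.
N₂ fed = 1006 × 79/21 = 3784 mol.
Fuel reacted = 0.795 × 124 → ξ = 98.58 mol.
Outlet (n = n₀ + ν ξ):
  C₄H₁₀: 124 − 1(98.58) = 25.42
  O₂: 1006 − 6.5(98.58) = 365.1
  N₂: 3784 (inert)
  CO₂: 0 + 4(98.58) = 394.3
  H₂O: 0 + 5(98.58) = 492.9

493 mol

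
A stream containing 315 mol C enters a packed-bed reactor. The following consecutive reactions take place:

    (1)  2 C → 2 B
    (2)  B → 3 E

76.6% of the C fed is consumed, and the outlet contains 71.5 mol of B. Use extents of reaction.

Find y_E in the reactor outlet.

Conversion of C: C consumed = 2ξ₁ = 0.766 × 315 → ξ₁ = 120.6 mol.
B balance: n_B = 0 + 2ξ₁ − 1ξ₂ = 71.5 → ξ₂ = (2·120.6 − 71.5)/1 = 169.8 mol.
Outlet amounts (n = n₀ + Σ ν·ξ):
  C: 315 − 2(120.6) = 73.71
  B: 0 + 2(120.6) − 1(169.8) = 71.5
  E: 0 + 3(169.8) = 509.4
Total out = 654.6 mol; y_E = 509.4 / 654.6 = 0.7782.

0.778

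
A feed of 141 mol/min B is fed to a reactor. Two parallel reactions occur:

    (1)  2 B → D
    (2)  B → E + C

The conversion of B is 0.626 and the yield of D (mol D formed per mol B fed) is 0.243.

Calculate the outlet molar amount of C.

Yield of D: 1ξ₁ / 141 = 0.243 → ξ₁ = 34.26 mol/min.
Conversion of B: 2ξ₁ + 1ξ₂ = 0.626 × 141 = 88.27 → ξ₂ = 19.74 mol/min.
Outlet amounts (n = n₀ + Σ ν·ξ):
  B: 141 − 2(34.26) − 1(19.74) = 52.73
  D: 0 + 1(34.26) = 34.26
  E: 0 + 1(19.74) = 19.74
  C: 0 + 1(19.74) = 19.74

19.7 mol/min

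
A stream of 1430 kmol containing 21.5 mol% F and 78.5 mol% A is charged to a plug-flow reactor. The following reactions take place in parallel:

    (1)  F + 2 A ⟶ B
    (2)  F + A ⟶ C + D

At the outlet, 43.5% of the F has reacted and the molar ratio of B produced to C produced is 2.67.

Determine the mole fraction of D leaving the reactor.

0.0295

Conversion of F: F consumed = 0.435 × 307.4 = 133.7 kmol = 1ξ₁ + 1ξ₂.
Selectivity: 1ξ₁ / (1ξ₂) = 2.67 → ξ₁ = 2.67 ξ₂.
Substitute: (1·2.67 + 1) ξ₂ = 133.7 → ξ₂ = 36.44 kmol, ξ₁ = 97.3 kmol.
Outlet amounts (n = n₀ + Σ ν·ξ):
  F: 307.4 − 1(97.3) − 1(36.44) = 173.7
  A: 1123 − 2(97.3) − 1(36.44) = 891.5
  B: 0 + 1(97.3) = 97.3
  C: 0 + 1(36.44) = 36.44
  D: 0 + 1(36.44) = 36.44
Total out = 1235 kmol; y_D = 36.44 / 1235 = 0.0295.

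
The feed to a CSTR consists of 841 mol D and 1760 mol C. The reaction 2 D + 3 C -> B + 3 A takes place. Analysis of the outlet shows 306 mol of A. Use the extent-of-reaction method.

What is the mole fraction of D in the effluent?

0.255

For A: n = n₀ + 3ξ → 306 = 0 + 3ξ, giving ξ = 102 mol.
Outlet amounts (n = n₀ + ν ξ):
  D: 841 − 2(102) = 637
  C: 1760 − 3(102) = 1454
  B: 0 + 1(102) = 102
  A: 0 + 3(102) = 306
Total out = 2499 mol; y_D = 637 / 2499 = 0.2549.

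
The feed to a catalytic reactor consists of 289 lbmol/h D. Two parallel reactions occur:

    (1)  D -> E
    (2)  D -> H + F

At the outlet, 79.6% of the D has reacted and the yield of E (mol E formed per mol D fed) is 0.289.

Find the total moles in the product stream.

Yield of E: 1ξ₁ / 289 = 0.289 → ξ₁ = 83.52 lbmol/h.
Conversion of D: 1ξ₁ + 1ξ₂ = 0.796 × 289 = 230 → ξ₂ = 146.5 lbmol/h.
Outlet amounts (n = n₀ + Σ ν·ξ):
  D: 289 − 1(83.52) − 1(146.5) = 58.96
  E: 0 + 1(83.52) = 83.52
  H: 0 + 1(146.5) = 146.5
  F: 0 + 1(146.5) = 146.5
Total out = 58.96 + 83.52 + 146.5 + 146.5 = 435.5 lbmol/h.

436 lbmol/h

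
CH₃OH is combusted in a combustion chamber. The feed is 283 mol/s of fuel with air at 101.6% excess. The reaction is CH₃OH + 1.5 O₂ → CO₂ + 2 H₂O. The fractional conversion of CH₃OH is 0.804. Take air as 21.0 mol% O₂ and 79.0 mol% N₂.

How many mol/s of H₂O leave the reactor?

455 mol/s

Stoichiometric O₂ = 1.5 × 283 = 424.5 mol/s; O₂ fed = 424.5 × 2.016 = 855.8 mol/s.
N₂ fed = 855.8 × 79/21 = 3219 mol/s.
Fuel reacted = 0.804 × 283 → ξ = 227.5 mol/s.
Outlet (n = n₀ + ν ξ):
  CH₃OH: 283 − 1(227.5) = 55.47
  O₂: 855.8 − 1.5(227.5) = 514.5
  N₂: 3219 (inert)
  CO₂: 0 + 1(227.5) = 227.5
  H₂O: 0 + 2(227.5) = 455.1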